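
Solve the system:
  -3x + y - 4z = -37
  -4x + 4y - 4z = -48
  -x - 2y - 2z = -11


Using Cramer's rule. Expand each determinant along the first row.
D  = (-3)*[4*(-2) - (-4)*(-2)] - 1*[(-4)*(-2) - (-4)*(-1)] + (-4)*[(-4)*(-2) - 4*(-1)]
  = (-3)*(-16) - 1*(4) + (-4)*(12) = -4
Dx = (-37)*[4*(-2) - (-4)*(-2)] - 1*[(-48)*(-2) - (-4)*(-11)] + (-4)*[(-48)*(-2) - 4*(-11)]
  = (-37)*(-16) - 1*(52) + (-4)*(140) = -20
Dy = (-3)*[(-48)*(-2) - (-4)*(-11)] - (-37)*[(-4)*(-2) - (-4)*(-1)] + (-4)*[(-4)*(-11) - (-48)*(-1)]
  = (-3)*(52) - (-37)*(4) + (-4)*(-4) = 8
Dz = (-3)*[4*(-11) - (-48)*(-2)] - 1*[(-4)*(-11) - (-48)*(-1)] + (-37)*[(-4)*(-2) - 4*(-1)]
  = (-3)*(-140) - 1*(-4) + (-37)*(12) = -20
x = Dx/D = -20/-4 = 5, y = Dy/D = 8/-4 = -2, z = Dz/D = -20/-4 = 5
Check eq1: (-3)(5) + (1)(-2) + (-4)(5) = -37 = -37 ✓
Check eq2: (-4)(5) + (4)(-2) + (-4)(5) = -48 = -48 ✓
Check eq3: (-1)(5) + (-2)(-2) + (-2)(5) = -11 = -11 ✓

x = 5, y = -2, z = 5


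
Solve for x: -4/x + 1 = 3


Subtract 1 from both sides: -4/x = 2
Multiply both sides by x: -4 = 2 * x
Divide by 2: x = -2

x = -2


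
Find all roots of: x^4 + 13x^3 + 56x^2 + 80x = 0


The constant term is 0, so x = 0 is a root. Factor out x:
  x^3 + 13x^2 + 56x + 80 = 0
Let p(x) = x^3 + 13x^2 + 56x + 80. By the rational root theorem (leading coefficient 1), any rational root is an integer divisor of 80: try ±1, ±2, ... in turn.
Test x = 1: value = 150 ≠ 0.
Test x = -1: value = 36 ≠ 0.
Test x = 2: value = 252 ≠ 0.
Test x = -2: value = 12 ≠ 0.
Test x = 4: value = 576 ≠ 0.
Test x = -4: value = 0 ✓, so (x + 4) is a factor.
Synthetic division by (x + 4): bring down 1; 1(-4) + 13 = 9; 9(-4) + 56 = 20; 20(-4) + 80 = 0 → quotient x^2 + 9x + 20, remainder 0.
Solve the quadratic x^2 + 9x + 20 = 0: discriminant = 9^2 - 4(1)(20) = 81 - 80 = 1.
sqrt(1) = 1, so x = (-9 ± 1)/2: x = -4 or x = -5.
Collecting all roots found:

x = -5, x = -4 (multiplicity 2), x = 0


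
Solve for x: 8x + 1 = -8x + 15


Starting with: 8x + 1 = -8x + 15
Move all x terms to left: (8 + 8)x = 15 - 1
Simplify: 16x = 14
Divide both sides by 16: x = 7/8

x = 7/8


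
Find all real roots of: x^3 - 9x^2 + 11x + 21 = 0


Let p(x) = x^3 - 9x^2 + 11x + 21. By the rational root theorem (leading coefficient 1), any rational root is an integer divisor of 21: try ±1, ±2, ... in turn.
Test x = 1: value = 24 ≠ 0.
Test x = -1: value = 0 ✓, so (x + 1) is a factor.
Synthetic division by (x + 1): bring down 1; 1(-1) - 9 = -10; (-10)(-1) + 11 = 21; 21(-1) + 21 = 0 → quotient x^2 - 10x + 21, remainder 0.
Solve the quadratic x^2 - 10x + 21 = 0: discriminant = (-10)^2 - 4(1)(21) = 100 - 84 = 16.
sqrt(16) = 4, so x = (10 ± 4)/2: x = 7 or x = 3.

x = -1, x = 3, x = 7


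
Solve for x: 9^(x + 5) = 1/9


Express both sides with the same base.
1/9 = 9^(-1)
Since the bases match, equate exponents: x + 5 = -1
So x = -1 - (5) = -6

x = -6


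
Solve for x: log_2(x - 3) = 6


Convert to exponential form: x - 3 = 2^6 = 64
x = 64 + 3 = 67
Check: log_2(67 - 3) = log_2(64) = log_2(64) = 6 ✓

x = 67


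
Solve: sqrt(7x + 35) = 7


Square both sides: 7x + 35 = 7^2 = 49
7x = 49 - 35 = 14
x = 2
Check: sqrt(7*2 + 35) = sqrt(49) = 7 ✓

x = 2


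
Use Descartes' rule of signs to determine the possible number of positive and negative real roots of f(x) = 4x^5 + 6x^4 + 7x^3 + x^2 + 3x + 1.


Descartes' rule of signs:

For positive roots, count sign changes in f(x) = 4x^5 + 6x^4 + 7x^3 + x^2 + 3x + 1:
Signs of coefficients: +, +, +, +, +, +
Number of sign changes: 0
Possible positive real roots: 0

For negative roots, examine f(-x) = -4x^5 + 6x^4 - 7x^3 + x^2 - 3x + 1:
Signs of coefficients: -, +, -, +, -, +
Number of sign changes: 5
Possible negative real roots: 5, 3, 1

Positive roots: 0; Negative roots: 5 or 3 or 1


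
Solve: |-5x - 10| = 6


An absolute value equation |expr| = 6 gives two cases:
Case 1: -5x - 10 = 6
  -5x = 16, so x = -16/5
Case 2: -5x - 10 = -6
  -5x = 4, so x = -4/5

x = -16/5, x = -4/5


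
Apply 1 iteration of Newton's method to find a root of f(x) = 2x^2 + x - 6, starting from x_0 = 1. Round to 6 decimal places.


Newton's method: x_(n+1) = x_n - f(x_n)/f'(x_n)
f(x) = 2x^2 + x - 6
f'(x) = 4x + 1

Iteration 1:
  f(1.000000) = -3.000000
  f'(1.000000) = 5.000000
  x_1 = 1.000000 - (-3.000000)/(5.000000) = 1.600000

x_1 = 1.600000


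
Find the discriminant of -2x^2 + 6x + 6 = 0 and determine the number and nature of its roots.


For ax^2 + bx + c = 0, discriminant D = b^2 - 4ac
Here a = -2, b = 6, c = 6
D = (6)^2 - 4(-2)(6) = 36 + 48 = 84

D = 84 > 0 but not a perfect square
The equation has 2 distinct real irrational roots.

Discriminant = 84, 2 distinct real irrational roots


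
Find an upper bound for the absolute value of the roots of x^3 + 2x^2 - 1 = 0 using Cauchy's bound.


Cauchy's bound: all roots r satisfy |r| <= 1 + max(|a_i/a_n|) for i = 0,...,n-1
where a_n is the leading coefficient.

Coefficients: [1, 2, 0, -1]
Leading coefficient a_n = 1
Ratios |a_i/a_n|: 2, 0, 1
Maximum ratio: 2
Cauchy's bound: |r| <= 1 + 2 = 3

Upper bound = 3


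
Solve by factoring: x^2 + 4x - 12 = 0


We need two numbers that multiply to -12 and add to 4.
Those numbers are -2 and 6 (since (-2) * 6 = -12 and (-2) + 6 = 4).
So x^2 + 4x - 12 = (x - 2)(x + 6) = 0
Setting each factor to zero: x = 2 or x = -6

x = -6, x = 2


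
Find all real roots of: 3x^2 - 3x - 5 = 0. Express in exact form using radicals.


Using the quadratic formula: x = (-b ± sqrt(b^2 - 4ac)) / (2a)
Here a = 3, b = -3, c = -5
Discriminant = b^2 - 4ac = (-3)^2 - 4(3)(-5) = 9 + 60 = 69
Since discriminant = 69 > 0, there are two real roots.
x = (3 ± sqrt(69)) / 6
Numerically: x ≈ 1.8844 or x ≈ -0.8844

x = (3 + sqrt(69)) / 6 or x = (3 - sqrt(69)) / 6


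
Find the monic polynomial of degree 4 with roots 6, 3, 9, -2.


A monic polynomial with roots 6, 3, 9, -2 is:
p(x) = (x - 6)(x - 3)(x - 9)(x + 2)
After multiplying by (x - 6): x - 6
After multiplying by (x - 3): x^2 - 9x + 18
After multiplying by (x - 9): x^3 - 18x^2 + 99x - 162
After multiplying by (x + 2): x^4 - 16x^3 + 63x^2 + 36x - 324

x^4 - 16x^3 + 63x^2 + 36x - 324


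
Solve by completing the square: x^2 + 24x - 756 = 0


Start: x^2 + 24x - 756 = 0
Move constant: x^2 + 24x = 756
Half of 24 is 12, squared is 144
Add 144 to both sides: x^2 + 24x + 144 = 900
(x + 12)^2 = 900
x + 12 = ±30
x = -12 + 30 = 18 or x = -12 - 30 = -42

x = -42, x = 18


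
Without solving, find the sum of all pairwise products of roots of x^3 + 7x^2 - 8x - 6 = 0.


By Vieta's formulas for x^3 + bx^2 + cx + d = 0:
  r1 + r2 + r3 = -b/a = -7
  r1*r2 + r1*r3 + r2*r3 = c/a = -8
  r1*r2*r3 = -d/a = 6


Sum of pairwise products = -8


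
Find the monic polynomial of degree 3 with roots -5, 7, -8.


A monic polynomial with roots -5, 7, -8 is:
p(x) = (x + 5)(x - 7)(x + 8)
After multiplying by (x + 5): x + 5
After multiplying by (x - 7): x^2 - 2x - 35
After multiplying by (x + 8): x^3 + 6x^2 - 51x - 280

x^3 + 6x^2 - 51x - 280


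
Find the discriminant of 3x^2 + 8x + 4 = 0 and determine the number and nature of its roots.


For ax^2 + bx + c = 0, discriminant D = b^2 - 4ac
Here a = 3, b = 8, c = 4
D = (8)^2 - 4(3)(4) = 64 - 48 = 16

D = 16 > 0 and is a perfect square (sqrt = 4)
The equation has 2 distinct real rational roots.

Discriminant = 16, 2 distinct real rational roots


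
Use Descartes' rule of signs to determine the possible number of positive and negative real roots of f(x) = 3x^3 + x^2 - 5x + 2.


Descartes' rule of signs:

For positive roots, count sign changes in f(x) = 3x^3 + x^2 - 5x + 2:
Signs of coefficients: +, +, -, +
Number of sign changes: 2
Possible positive real roots: 2, 0

For negative roots, examine f(-x) = -3x^3 + x^2 + 5x + 2:
Signs of coefficients: -, +, +, +
Number of sign changes: 1
Possible negative real roots: 1

Positive roots: 2 or 0; Negative roots: 1


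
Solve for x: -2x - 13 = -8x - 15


Starting with: -2x - 13 = -8x - 15
Move all x terms to left: (-2 + 8)x = -15 + 13
Simplify: 6x = -2
Divide both sides by 6: x = -1/3

x = -1/3


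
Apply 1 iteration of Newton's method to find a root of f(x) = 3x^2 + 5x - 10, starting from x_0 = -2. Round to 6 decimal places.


Newton's method: x_(n+1) = x_n - f(x_n)/f'(x_n)
f(x) = 3x^2 + 5x - 10
f'(x) = 6x + 5

Iteration 1:
  f(-2.000000) = -8.000000
  f'(-2.000000) = -7.000000
  x_1 = -2.000000 - (-8.000000)/(-7.000000) = -3.142857

x_1 = -3.142857


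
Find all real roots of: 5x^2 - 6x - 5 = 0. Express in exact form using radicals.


Using the quadratic formula: x = (-b ± sqrt(b^2 - 4ac)) / (2a)
Here a = 5, b = -6, c = -5
Discriminant = b^2 - 4ac = (-6)^2 - 4(5)(-5) = 36 + 100 = 136
Since discriminant = 136 > 0, there are two real roots.
x = (6 ± 2*sqrt(34)) / 10
Simplifying: x = (3 ± sqrt(34)) / 5
Numerically: x ≈ 1.7662 or x ≈ -0.5662

x = (3 + sqrt(34)) / 5 or x = (3 - sqrt(34)) / 5


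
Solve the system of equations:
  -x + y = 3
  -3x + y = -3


Using Cramer's rule:
Determinant D = (-1)(1) - (-3)(1) = -1 + 3 = 2
Dx = (3)(1) - (-3)(1) = 3 + 3 = 6
Dy = (-1)(-3) - (-3)(3) = 3 + 9 = 12
x = Dx/D = 6/2 = 3
y = Dy/D = 12/2 = 6

x = 3, y = 6


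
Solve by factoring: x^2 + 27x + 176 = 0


We need two numbers that multiply to 176 and add to 27.
Those numbers are 16 and 11 (since 16 * 11 = 176 and 16 + 11 = 27).
So x^2 + 27x + 176 = (x + 16)(x + 11) = 0
Setting each factor to zero: x = -16 or x = -11

x = -16, x = -11


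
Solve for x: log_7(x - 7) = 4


Convert to exponential form: x - 7 = 7^4 = 2401
x = 2401 + 7 = 2408
Check: log_7(2408 - 7) = log_7(2401) = log_7(2401) = 4 ✓

x = 2408


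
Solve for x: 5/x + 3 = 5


Subtract 3 from both sides: 5/x = 2
Multiply both sides by x: 5 = 2 * x
Divide by 2: x = 5/2

x = 5/2


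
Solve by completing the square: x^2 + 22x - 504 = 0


Start: x^2 + 22x - 504 = 0
Move constant: x^2 + 22x = 504
Half of 22 is 11, squared is 121
Add 121 to both sides: x^2 + 22x + 121 = 625
(x + 11)^2 = 625
x + 11 = ±25
x = -11 + 25 = 14 or x = -11 - 25 = -36

x = -36, x = 14


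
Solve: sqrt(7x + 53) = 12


Square both sides: 7x + 53 = 12^2 = 144
7x = 144 - 53 = 91
x = 13
Check: sqrt(7*13 + 53) = sqrt(144) = 12 ✓

x = 13


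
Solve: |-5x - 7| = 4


An absolute value equation |expr| = 4 gives two cases:
Case 1: -5x - 7 = 4
  -5x = 11, so x = -11/5
Case 2: -5x - 7 = -4
  -5x = 3, so x = -3/5

x = -11/5, x = -3/5


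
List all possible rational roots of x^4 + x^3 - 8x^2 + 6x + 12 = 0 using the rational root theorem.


Rational root theorem: possible roots are ±p/q where:
  p divides the constant term (12): p ∈ {1, 2, 3, 4, 6, 12}
  q divides the leading coefficient (1): q ∈ {1}

All possible rational roots: -12, -6, -4, -3, -2, -1, 1, 2, 3, 4, 6, 12

-12, -6, -4, -3, -2, -1, 1, 2, 3, 4, 6, 12


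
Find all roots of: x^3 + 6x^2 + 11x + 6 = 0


Let p(x) = x^3 + 6x^2 + 11x + 6. By the rational root theorem (leading coefficient 1), any rational root is an integer divisor of 6: try ±1, ±2, ... in turn.
Test x = 1: value = 24 ≠ 0.
Test x = -1: value = 0 ✓, so (x + 1) is a factor.
Synthetic division by (x + 1): bring down 1; 1(-1) + 6 = 5; 5(-1) + 11 = 6; 6(-1) + 6 = 0 → quotient x^2 + 5x + 6, remainder 0.
Solve the quadratic x^2 + 5x + 6 = 0: discriminant = 5^2 - 4(1)(6) = 25 - 24 = 1.
sqrt(1) = 1, so x = (-5 ± 1)/2: x = -2 or x = -3.
Collecting all roots found:

x = -3, x = -2, x = -1


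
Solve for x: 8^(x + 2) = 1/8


Express both sides with the same base.
1/8 = 8^(-1)
Since the bases match, equate exponents: x + 2 = -1
So x = -1 - (2) = -3

x = -3


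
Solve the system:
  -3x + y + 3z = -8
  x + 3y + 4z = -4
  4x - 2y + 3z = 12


Using Cramer's rule. Expand each determinant along the first row.
D  = (-3)*[3*3 - 4*(-2)] - 1*[1*3 - 4*4] + 3*[1*(-2) - 3*4]
  = (-3)*(17) - 1*(-13) + 3*(-14) = -80
Dx = (-8)*[3*3 - 4*(-2)] - 1*[(-4)*3 - 4*12] + 3*[(-4)*(-2) - 3*12]
  = (-8)*(17) - 1*(-60) + 3*(-28) = -160
Dy = (-3)*[(-4)*3 - 4*12] - (-8)*[1*3 - 4*4] + 3*[1*12 - (-4)*4]
  = (-3)*(-60) - (-8)*(-13) + 3*(28) = 160
Dz = (-3)*[3*12 - (-4)*(-2)] - 1*[1*12 - (-4)*4] + (-8)*[1*(-2) - 3*4]
  = (-3)*(28) - 1*(28) + (-8)*(-14) = 0
x = Dx/D = -160/-80 = 2, y = Dy/D = 160/-80 = -2, z = Dz/D = 0/-80 = 0
Check eq1: (-3)(2) + (1)(-2) + (3)(0) = -8 = -8 ✓
Check eq2: (1)(2) + (3)(-2) + (4)(0) = -4 = -4 ✓
Check eq3: (4)(2) + (-2)(-2) + (3)(0) = 12 = 12 ✓

x = 2, y = -2, z = 0


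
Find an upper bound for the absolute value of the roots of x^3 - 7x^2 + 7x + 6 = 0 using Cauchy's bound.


Cauchy's bound: all roots r satisfy |r| <= 1 + max(|a_i/a_n|) for i = 0,...,n-1
where a_n is the leading coefficient.

Coefficients: [1, -7, 7, 6]
Leading coefficient a_n = 1
Ratios |a_i/a_n|: 7, 7, 6
Maximum ratio: 7
Cauchy's bound: |r| <= 1 + 7 = 8

Upper bound = 8


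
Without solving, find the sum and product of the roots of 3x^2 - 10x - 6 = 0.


By Vieta's formulas for ax^2 + bx + c = 0:
  Sum of roots = -b/a
  Product of roots = c/a

Here a = 3, b = -10, c = -6
Sum = -(-10)/3 = 10/3
Product = -6/3 = -2

Sum = 10/3, Product = -2


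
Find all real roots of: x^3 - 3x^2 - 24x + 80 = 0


Let p(x) = x^3 - 3x^2 - 24x + 80. By the rational root theorem (leading coefficient 1), any rational root is an integer divisor of 80: try ±1, ±2, ... in turn.
Test x = 1: value = 54 ≠ 0.
Test x = -1: value = 100 ≠ 0.
Test x = 2: value = 28 ≠ 0.
Test x = -2: value = 108 ≠ 0.
Test x = 4: value = 0 ✓, so (x - 4) is a factor.
Synthetic division by (x - 4): bring down 1; 1(4) - 3 = 1; 1(4) - 24 = -20; (-20)(4) + 80 = 0 → quotient x^2 + x - 20, remainder 0.
Solve the quadratic x^2 + x - 20 = 0: discriminant = 1^2 - 4(1)(-20) = 1 + 80 = 81.
sqrt(81) = 9, so x = (-1 ± 9)/2: x = 4 or x = -5.

x = -5, x = 4 (multiplicity 2)


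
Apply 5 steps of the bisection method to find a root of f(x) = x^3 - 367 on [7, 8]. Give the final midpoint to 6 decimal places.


f(x) = x^3 - 367
f(7) = -24 < 0
f(8) = 145 > 0

Step 1: midpoint = (7.000000 + 8.000000)/2 = 7.500000
  f(7.500000) = 54.875000
  f(mid) > 0, so root is in [7.000000, 7.500000]

Step 2: midpoint = (7.000000 + 7.500000)/2 = 7.250000
  f(7.250000) = 14.078125
  f(mid) > 0, so root is in [7.000000, 7.250000]

Step 3: midpoint = (7.000000 + 7.250000)/2 = 7.125000
  f(7.125000) = -5.294922
  f(mid) < 0, so root is in [7.125000, 7.250000]

Step 4: midpoint = (7.125000 + 7.250000)/2 = 7.187500
  f(7.187500) = 4.307373
  f(mid) > 0, so root is in [7.125000, 7.187500]

Step 5: midpoint = (7.125000 + 7.187500)/2 = 7.156250
  f(7.156250) = -0.514740
  f(mid) < 0, so root is in [7.156250, 7.187500]

midpoint = 7.156250


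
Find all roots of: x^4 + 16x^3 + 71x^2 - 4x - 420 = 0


Let p(x) = x^4 + 16x^3 + 71x^2 - 4x - 420. By the rational root theorem (leading coefficient 1), any rational root is an integer divisor of 420: try ±1, ±2, ... in turn.
Test x = 1: value = -336 ≠ 0.
Test x = -1: value = -360 ≠ 0.
Test x = 2: value = 0 ✓, so (x - 2) is a factor.
Synthetic division by (x - 2): bring down 1; 1(2) + 16 = 18; 18(2) + 71 = 107; 107(2) - 4 = 210; 210(2) - 420 = 0 → quotient x^3 + 18x^2 + 107x + 210, remainder 0.
Continue with the quotient x^3 + 18x^2 + 107x + 210 (candidates must divide 210; re-test x = 2 first in case it repeats).
Test x = 2: value = 504 ≠ 0.
Test x = -2: value = 60 ≠ 0.
Test x = 3: value = 720 ≠ 0.
Test x = -3: value = 24 ≠ 0.
Test x = 5: value = 1320 ≠ 0.
Test x = -5: value = 0 ✓, so (x + 5) is a factor.
Synthetic division by (x + 5): bring down 1; 1(-5) + 18 = 13; 13(-5) + 107 = 42; 42(-5) + 210 = 0 → quotient x^2 + 13x + 42, remainder 0.
Solve the quadratic x^2 + 13x + 42 = 0: discriminant = 13^2 - 4(1)(42) = 169 - 168 = 1.
sqrt(1) = 1, so x = (-13 ± 1)/2: x = -6 or x = -7.
Collecting all roots found:

x = -7, x = -6, x = -5, x = 2


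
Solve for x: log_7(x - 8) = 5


Convert to exponential form: x - 8 = 7^5 = 16807
x = 16807 + 8 = 16815
Check: log_7(16815 - 8) = log_7(16807) = log_7(16807) = 5 ✓

x = 16815


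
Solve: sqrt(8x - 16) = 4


Square both sides: 8x - 16 = 4^2 = 16
8x = 16 + 16 = 32
x = 4
Check: sqrt(8*4 - 16) = sqrt(16) = 4 ✓

x = 4


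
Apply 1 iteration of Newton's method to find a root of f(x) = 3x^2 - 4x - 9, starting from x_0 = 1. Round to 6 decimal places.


Newton's method: x_(n+1) = x_n - f(x_n)/f'(x_n)
f(x) = 3x^2 - 4x - 9
f'(x) = 6x - 4

Iteration 1:
  f(1.000000) = -10.000000
  f'(1.000000) = 2.000000
  x_1 = 1.000000 - (-10.000000)/(2.000000) = 6.000000

x_1 = 6.000000


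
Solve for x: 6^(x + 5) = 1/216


Express both sides with the same base.
1/216 = 6^(-3)
Since the bases match, equate exponents: x + 5 = -3
So x = -3 - (5) = -8

x = -8


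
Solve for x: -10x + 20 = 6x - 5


Starting with: -10x + 20 = 6x - 5
Move all x terms to left: (-10 - 6)x = -5 - 20
Simplify: -16x = -25
Divide both sides by -16: x = 25/16

x = 25/16


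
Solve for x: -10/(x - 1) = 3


Multiply both sides by (x - 1): -10 = 3(x - 1)
Distribute: -10 = 3x - 3
3x = -10 + 3 = -7
x = -7/3

x = -7/3


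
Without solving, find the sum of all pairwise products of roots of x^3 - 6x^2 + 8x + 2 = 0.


By Vieta's formulas for x^3 + bx^2 + cx + d = 0:
  r1 + r2 + r3 = -b/a = 6
  r1*r2 + r1*r3 + r2*r3 = c/a = 8
  r1*r2*r3 = -d/a = -2


Sum of pairwise products = 8


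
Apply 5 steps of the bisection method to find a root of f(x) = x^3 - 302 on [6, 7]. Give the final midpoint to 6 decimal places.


f(x) = x^3 - 302
f(6) = -86 < 0
f(7) = 41 > 0

Step 1: midpoint = (6.000000 + 7.000000)/2 = 6.500000
  f(6.500000) = -27.375000
  f(mid) < 0, so root is in [6.500000, 7.000000]

Step 2: midpoint = (6.500000 + 7.000000)/2 = 6.750000
  f(6.750000) = 5.546875
  f(mid) > 0, so root is in [6.500000, 6.750000]

Step 3: midpoint = (6.500000 + 6.750000)/2 = 6.625000
  f(6.625000) = -11.224609
  f(mid) < 0, so root is in [6.625000, 6.750000]

Step 4: midpoint = (6.625000 + 6.750000)/2 = 6.687500
  f(6.687500) = -2.917236
  f(mid) < 0, so root is in [6.687500, 6.750000]

Step 5: midpoint = (6.687500 + 6.750000)/2 = 6.718750
  f(6.718750) = 1.295135
  f(mid) > 0, so root is in [6.687500, 6.718750]

midpoint = 6.718750


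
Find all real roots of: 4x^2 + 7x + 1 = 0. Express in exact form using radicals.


Using the quadratic formula: x = (-b ± sqrt(b^2 - 4ac)) / (2a)
Here a = 4, b = 7, c = 1
Discriminant = b^2 - 4ac = 7^2 - 4(4)(1) = 49 - 16 = 33
Since discriminant = 33 > 0, there are two real roots.
x = (-7 ± sqrt(33)) / 8
Numerically: x ≈ -0.1569 or x ≈ -1.5931

x = (-7 + sqrt(33)) / 8 or x = (-7 - sqrt(33)) / 8


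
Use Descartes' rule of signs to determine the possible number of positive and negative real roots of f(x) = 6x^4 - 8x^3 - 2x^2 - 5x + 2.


Descartes' rule of signs:

For positive roots, count sign changes in f(x) = 6x^4 - 8x^3 - 2x^2 - 5x + 2:
Signs of coefficients: +, -, -, -, +
Number of sign changes: 2
Possible positive real roots: 2, 0

For negative roots, examine f(-x) = 6x^4 + 8x^3 - 2x^2 + 5x + 2:
Signs of coefficients: +, +, -, +, +
Number of sign changes: 2
Possible negative real roots: 2, 0

Positive roots: 2 or 0; Negative roots: 2 or 0


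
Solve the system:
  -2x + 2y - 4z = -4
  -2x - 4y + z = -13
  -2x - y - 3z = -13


Using Cramer's rule. Expand each determinant along the first row.
D  = (-2)*[(-4)*(-3) - 1*(-1)] - 2*[(-2)*(-3) - 1*(-2)] + (-4)*[(-2)*(-1) - (-4)*(-2)]
  = (-2)*(13) - 2*(8) + (-4)*(-6) = -18
Dx = (-4)*[(-4)*(-3) - 1*(-1)] - 2*[(-13)*(-3) - 1*(-13)] + (-4)*[(-13)*(-1) - (-4)*(-13)]
  = (-4)*(13) - 2*(52) + (-4)*(-39) = 0
Dy = (-2)*[(-13)*(-3) - 1*(-13)] - (-4)*[(-2)*(-3) - 1*(-2)] + (-4)*[(-2)*(-13) - (-13)*(-2)]
  = (-2)*(52) - (-4)*(8) + (-4)*(0) = -72
Dz = (-2)*[(-4)*(-13) - (-13)*(-1)] - 2*[(-2)*(-13) - (-13)*(-2)] + (-4)*[(-2)*(-1) - (-4)*(-2)]
  = (-2)*(39) - 2*(0) + (-4)*(-6) = -54
x = Dx/D = 0/-18 = 0, y = Dy/D = -72/-18 = 4, z = Dz/D = -54/-18 = 3
Check eq1: (-2)(0) + (2)(4) + (-4)(3) = -4 = -4 ✓
Check eq2: (-2)(0) + (-4)(4) + (1)(3) = -13 = -13 ✓
Check eq3: (-2)(0) + (-1)(4) + (-3)(3) = -13 = -13 ✓

x = 0, y = 4, z = 3


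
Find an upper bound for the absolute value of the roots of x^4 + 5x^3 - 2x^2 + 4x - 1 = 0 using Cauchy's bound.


Cauchy's bound: all roots r satisfy |r| <= 1 + max(|a_i/a_n|) for i = 0,...,n-1
where a_n is the leading coefficient.

Coefficients: [1, 5, -2, 4, -1]
Leading coefficient a_n = 1
Ratios |a_i/a_n|: 5, 2, 4, 1
Maximum ratio: 5
Cauchy's bound: |r| <= 1 + 5 = 6

Upper bound = 6


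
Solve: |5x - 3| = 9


An absolute value equation |expr| = 9 gives two cases:
Case 1: 5x - 3 = 9
  5x = 12, so x = 12/5
Case 2: 5x - 3 = -9
  5x = -6, so x = -6/5

x = -6/5, x = 12/5


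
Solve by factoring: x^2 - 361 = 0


We need two numbers that multiply to -361 and add to 0.
Those numbers are -19 and 19 (since (-19) * 19 = -361 and (-19) + 19 = 0).
So x^2 - 361 = (x - 19)(x + 19) = 0
Setting each factor to zero: x = 19 or x = -19

x = -19, x = 19


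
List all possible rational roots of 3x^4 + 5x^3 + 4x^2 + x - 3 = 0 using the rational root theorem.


Rational root theorem: possible roots are ±p/q where:
  p divides the constant term (-3): p ∈ {1, 3}
  q divides the leading coefficient (3): q ∈ {1, 3}

All possible rational roots: -3, -1, -1/3, 1/3, 1, 3

-3, -1, -1/3, 1/3, 1, 3


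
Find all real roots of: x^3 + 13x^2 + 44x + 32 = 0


Let p(x) = x^3 + 13x^2 + 44x + 32. By the rational root theorem (leading coefficient 1), any rational root is an integer divisor of 32: try ±1, ±2, ... in turn.
Test x = 1: value = 90 ≠ 0.
Test x = -1: value = 0 ✓, so (x + 1) is a factor.
Synthetic division by (x + 1): bring down 1; 1(-1) + 13 = 12; 12(-1) + 44 = 32; 32(-1) + 32 = 0 → quotient x^2 + 12x + 32, remainder 0.
Solve the quadratic x^2 + 12x + 32 = 0: discriminant = 12^2 - 4(1)(32) = 144 - 128 = 16.
sqrt(16) = 4, so x = (-12 ± 4)/2: x = -4 or x = -8.

x = -8, x = -4, x = -1


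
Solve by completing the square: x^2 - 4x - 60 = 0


Start: x^2 - 4x - 60 = 0
Move constant: x^2 - 4x = 60
Half of -4 is -2, squared is 4
Add 4 to both sides: x^2 - 4x + 4 = 64
(x - 2)^2 = 64
x - 2 = ±8
x = 2 + 8 = 10 or x = 2 - 8 = -6

x = -6, x = 10


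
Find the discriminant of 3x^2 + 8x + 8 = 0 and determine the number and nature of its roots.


For ax^2 + bx + c = 0, discriminant D = b^2 - 4ac
Here a = 3, b = 8, c = 8
D = (8)^2 - 4(3)(8) = 64 - 96 = -32

D = -32 < 0
The equation has no real roots (2 complex conjugate roots).

Discriminant = -32, no real roots (2 complex conjugate roots)


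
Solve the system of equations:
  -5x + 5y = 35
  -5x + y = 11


Using Cramer's rule:
Determinant D = (-5)(1) - (-5)(5) = -5 + 25 = 20
Dx = (35)(1) - (11)(5) = 35 - 55 = -20
Dy = (-5)(11) - (-5)(35) = -55 + 175 = 120
x = Dx/D = -20/20 = -1
y = Dy/D = 120/20 = 6

x = -1, y = 6


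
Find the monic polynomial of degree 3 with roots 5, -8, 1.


A monic polynomial with roots 5, -8, 1 is:
p(x) = (x - 5)(x + 8)(x - 1)
After multiplying by (x - 5): x - 5
After multiplying by (x + 8): x^2 + 3x - 40
After multiplying by (x - 1): x^3 + 2x^2 - 43x + 40

x^3 + 2x^2 - 43x + 40


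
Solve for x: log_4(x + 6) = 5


Convert to exponential form: x + 6 = 4^5 = 1024
x = 1024 - 6 = 1018
Check: log_4(1018 + 6) = log_4(1024) = log_4(1024) = 5 ✓

x = 1018


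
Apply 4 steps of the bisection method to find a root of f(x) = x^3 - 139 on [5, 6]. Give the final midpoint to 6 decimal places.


f(x) = x^3 - 139
f(5) = -14 < 0
f(6) = 77 > 0

Step 1: midpoint = (5.000000 + 6.000000)/2 = 5.500000
  f(5.500000) = 27.375000
  f(mid) > 0, so root is in [5.000000, 5.500000]

Step 2: midpoint = (5.000000 + 5.500000)/2 = 5.250000
  f(5.250000) = 5.703125
  f(mid) > 0, so root is in [5.000000, 5.250000]

Step 3: midpoint = (5.000000 + 5.250000)/2 = 5.125000
  f(5.125000) = -4.388672
  f(mid) < 0, so root is in [5.125000, 5.250000]

Step 4: midpoint = (5.125000 + 5.250000)/2 = 5.187500
  f(5.187500) = 0.596436
  f(mid) > 0, so root is in [5.125000, 5.187500]

midpoint = 5.187500


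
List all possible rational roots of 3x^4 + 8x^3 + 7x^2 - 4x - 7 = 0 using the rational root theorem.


Rational root theorem: possible roots are ±p/q where:
  p divides the constant term (-7): p ∈ {1, 7}
  q divides the leading coefficient (3): q ∈ {1, 3}

All possible rational roots: -7, -7/3, -1, -1/3, 1/3, 1, 7/3, 7

-7, -7/3, -1, -1/3, 1/3, 1, 7/3, 7


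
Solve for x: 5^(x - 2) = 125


Express both sides with the same base.
125 = 5^3
Since the bases match, equate exponents: x - 2 = 3
So x = 3 - (-2) = 5

x = 5


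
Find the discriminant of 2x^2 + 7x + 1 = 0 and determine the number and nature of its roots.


For ax^2 + bx + c = 0, discriminant D = b^2 - 4ac
Here a = 2, b = 7, c = 1
D = (7)^2 - 4(2)(1) = 49 - 8 = 41

D = 41 > 0 but not a perfect square
The equation has 2 distinct real irrational roots.

Discriminant = 41, 2 distinct real irrational roots


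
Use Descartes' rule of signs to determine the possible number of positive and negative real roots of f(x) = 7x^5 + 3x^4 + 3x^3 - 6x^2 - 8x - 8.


Descartes' rule of signs:

For positive roots, count sign changes in f(x) = 7x^5 + 3x^4 + 3x^3 - 6x^2 - 8x - 8:
Signs of coefficients: +, +, +, -, -, -
Number of sign changes: 1
Possible positive real roots: 1

For negative roots, examine f(-x) = -7x^5 + 3x^4 - 3x^3 - 6x^2 + 8x - 8:
Signs of coefficients: -, +, -, -, +, -
Number of sign changes: 4
Possible negative real roots: 4, 2, 0

Positive roots: 1; Negative roots: 4 or 2 or 0


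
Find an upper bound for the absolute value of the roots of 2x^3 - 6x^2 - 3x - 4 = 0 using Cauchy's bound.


Cauchy's bound: all roots r satisfy |r| <= 1 + max(|a_i/a_n|) for i = 0,...,n-1
where a_n is the leading coefficient.

Coefficients: [2, -6, -3, -4]
Leading coefficient a_n = 2
Ratios |a_i/a_n|: 3, 3/2, 2
Maximum ratio: 3
Cauchy's bound: |r| <= 1 + 3 = 4

Upper bound = 4


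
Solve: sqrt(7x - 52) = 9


Square both sides: 7x - 52 = 9^2 = 81
7x = 81 + 52 = 133
x = 19
Check: sqrt(7*19 - 52) = sqrt(81) = 9 ✓

x = 19


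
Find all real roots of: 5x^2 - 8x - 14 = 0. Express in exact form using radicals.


Using the quadratic formula: x = (-b ± sqrt(b^2 - 4ac)) / (2a)
Here a = 5, b = -8, c = -14
Discriminant = b^2 - 4ac = (-8)^2 - 4(5)(-14) = 64 + 280 = 344
Since discriminant = 344 > 0, there are two real roots.
x = (8 ± 2*sqrt(86)) / 10
Simplifying: x = (4 ± sqrt(86)) / 5
Numerically: x ≈ 2.6547 or x ≈ -1.0547

x = (4 + sqrt(86)) / 5 or x = (4 - sqrt(86)) / 5


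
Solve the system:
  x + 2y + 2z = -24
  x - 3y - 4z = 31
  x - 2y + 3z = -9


Using Cramer's rule. Expand each determinant along the first row.
D  = 1*[(-3)*3 - (-4)*(-2)] - 2*[1*3 - (-4)*1] + 2*[1*(-2) - (-3)*1]
  = 1*(-17) - 2*(7) + 2*(1) = -29
Dx = (-24)*[(-3)*3 - (-4)*(-2)] - 2*[31*3 - (-4)*(-9)] + 2*[31*(-2) - (-3)*(-9)]
  = (-24)*(-17) - 2*(57) + 2*(-89) = 116
Dy = 1*[31*3 - (-4)*(-9)] - (-24)*[1*3 - (-4)*1] + 2*[1*(-9) - 31*1]
  = 1*(57) - (-24)*(7) + 2*(-40) = 145
Dz = 1*[(-3)*(-9) - 31*(-2)] - 2*[1*(-9) - 31*1] + (-24)*[1*(-2) - (-3)*1]
  = 1*(89) - 2*(-40) + (-24)*(1) = 145
x = Dx/D = 116/-29 = -4, y = Dy/D = 145/-29 = -5, z = Dz/D = 145/-29 = -5
Check eq1: (1)(-4) + (2)(-5) + (2)(-5) = -24 = -24 ✓
Check eq2: (1)(-4) + (-3)(-5) + (-4)(-5) = 31 = 31 ✓
Check eq3: (1)(-4) + (-2)(-5) + (3)(-5) = -9 = -9 ✓

x = -4, y = -5, z = -5


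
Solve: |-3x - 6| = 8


An absolute value equation |expr| = 8 gives two cases:
Case 1: -3x - 6 = 8
  -3x = 14, so x = -14/3
Case 2: -3x - 6 = -8
  -3x = -2, so x = 2/3

x = -14/3, x = 2/3


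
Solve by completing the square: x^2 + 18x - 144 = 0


Start: x^2 + 18x - 144 = 0
Move constant: x^2 + 18x = 144
Half of 18 is 9, squared is 81
Add 81 to both sides: x^2 + 18x + 81 = 225
(x + 9)^2 = 225
x + 9 = ±15
x = -9 + 15 = 6 or x = -9 - 15 = -24

x = -24, x = 6


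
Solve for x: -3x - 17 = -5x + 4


Starting with: -3x - 17 = -5x + 4
Move all x terms to left: (-3 + 5)x = 4 + 17
Simplify: 2x = 21
Divide both sides by 2: x = 21/2

x = 21/2


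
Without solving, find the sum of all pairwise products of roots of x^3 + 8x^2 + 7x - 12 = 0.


By Vieta's formulas for x^3 + bx^2 + cx + d = 0:
  r1 + r2 + r3 = -b/a = -8
  r1*r2 + r1*r3 + r2*r3 = c/a = 7
  r1*r2*r3 = -d/a = 12


Sum of pairwise products = 7


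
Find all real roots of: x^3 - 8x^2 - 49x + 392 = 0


Let p(x) = x^3 - 8x^2 - 49x + 392. By the rational root theorem (leading coefficient 1), any rational root is an integer divisor of 392: try ±1, ±2, ... in turn.
Test x = 1: value = 336 ≠ 0.
Test x = -1: value = 432 ≠ 0.
Test x = 2: value = 270 ≠ 0.
Test x = -2: value = 450 ≠ 0.
Test x = 4: value = 132 ≠ 0.
Test x = -4: value = 396 ≠ 0.
Test x = 7: value = 0 ✓, so (x - 7) is a factor.
Synthetic division by (x - 7): bring down 1; 1(7) - 8 = -1; (-1)(7) - 49 = -56; (-56)(7) + 392 = 0 → quotient x^2 - x - 56, remainder 0.
Solve the quadratic x^2 - x - 56 = 0: discriminant = (-1)^2 - 4(1)(-56) = 1 + 224 = 225.
sqrt(225) = 15, so x = (1 ± 15)/2: x = 8 or x = -7.

x = -7, x = 7, x = 8


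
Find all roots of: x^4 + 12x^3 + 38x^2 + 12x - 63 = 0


Let p(x) = x^4 + 12x^3 + 38x^2 + 12x - 63. By the rational root theorem (leading coefficient 1), any rational root is an integer divisor of 63: try ±1, ±2, ... in turn.
Test x = 1: value = 0 ✓, so (x - 1) is a factor.
Synthetic division by (x - 1): bring down 1; 1(1) + 12 = 13; 13(1) + 38 = 51; 51(1) + 12 = 63; 63(1) - 63 = 0 → quotient x^3 + 13x^2 + 51x + 63, remainder 0.
Continue with the quotient x^3 + 13x^2 + 51x + 63 (candidates must divide 63; re-test x = 1 first in case it repeats).
Test x = 1: value = 128 ≠ 0.
Test x = -1: value = 24 ≠ 0.
Test x = 3: value = 360 ≠ 0.
Test x = -3: value = 0 ✓, so (x + 3) is a factor.
Synthetic division by (x + 3): bring down 1; 1(-3) + 13 = 10; 10(-3) + 51 = 21; 21(-3) + 63 = 0 → quotient x^2 + 10x + 21, remainder 0.
Solve the quadratic x^2 + 10x + 21 = 0: discriminant = 10^2 - 4(1)(21) = 100 - 84 = 16.
sqrt(16) = 4, so x = (-10 ± 4)/2: x = -3 or x = -7.
Collecting all roots found:

x = -7, x = -3 (multiplicity 2), x = 1


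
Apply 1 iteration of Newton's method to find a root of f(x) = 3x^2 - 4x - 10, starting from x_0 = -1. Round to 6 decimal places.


Newton's method: x_(n+1) = x_n - f(x_n)/f'(x_n)
f(x) = 3x^2 - 4x - 10
f'(x) = 6x - 4

Iteration 1:
  f(-1.000000) = -3.000000
  f'(-1.000000) = -10.000000
  x_1 = -1.000000 - (-3.000000)/(-10.000000) = -1.300000

x_1 = -1.300000


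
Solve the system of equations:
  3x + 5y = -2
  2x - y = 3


Using Cramer's rule:
Determinant D = (3)(-1) - (2)(5) = -3 - 10 = -13
Dx = (-2)(-1) - (3)(5) = 2 - 15 = -13
Dy = (3)(3) - (2)(-2) = 9 + 4 = 13
x = Dx/D = -13/-13 = 1
y = Dy/D = 13/-13 = -1

x = 1, y = -1


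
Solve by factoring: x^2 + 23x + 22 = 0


We need two numbers that multiply to 22 and add to 23.
Those numbers are 22 and 1 (since 22 * 1 = 22 and 22 + 1 = 23).
So x^2 + 23x + 22 = (x + 22)(x + 1) = 0
Setting each factor to zero: x = -22 or x = -1

x = -22, x = -1


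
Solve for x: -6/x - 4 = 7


Subtract -4 from both sides: -6/x = 11
Multiply both sides by x: -6 = 11 * x
Divide by 11: x = -6/11

x = -6/11


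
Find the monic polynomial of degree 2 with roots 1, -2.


A monic polynomial with roots 1, -2 is:
p(x) = (x - 1)(x + 2)
After multiplying by (x - 1): x - 1
After multiplying by (x + 2): x^2 + x - 2

x^2 + x - 2


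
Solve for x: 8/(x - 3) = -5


Multiply both sides by (x - 3): 8 = -5(x - 3)
Distribute: 8 = -5x + 15
-5x = 8 - 15 = -7
x = 7/5

x = 7/5


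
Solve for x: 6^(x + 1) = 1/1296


Express both sides with the same base.
1/1296 = 6^(-4)
Since the bases match, equate exponents: x + 1 = -4
So x = -4 - (1) = -5

x = -5


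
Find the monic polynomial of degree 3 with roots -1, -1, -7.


A monic polynomial with roots -1, -1, -7 is:
p(x) = (x + 1)(x + 1)(x + 7)
After multiplying by (x + 1): x + 1
After multiplying by (x + 1): x^2 + 2x + 1
After multiplying by (x + 7): x^3 + 9x^2 + 15x + 7

x^3 + 9x^2 + 15x + 7


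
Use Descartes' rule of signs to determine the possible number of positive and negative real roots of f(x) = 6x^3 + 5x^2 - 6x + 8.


Descartes' rule of signs:

For positive roots, count sign changes in f(x) = 6x^3 + 5x^2 - 6x + 8:
Signs of coefficients: +, +, -, +
Number of sign changes: 2
Possible positive real roots: 2, 0

For negative roots, examine f(-x) = -6x^3 + 5x^2 + 6x + 8:
Signs of coefficients: -, +, +, +
Number of sign changes: 1
Possible negative real roots: 1

Positive roots: 2 or 0; Negative roots: 1


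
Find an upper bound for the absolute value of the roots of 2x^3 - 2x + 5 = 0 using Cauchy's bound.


Cauchy's bound: all roots r satisfy |r| <= 1 + max(|a_i/a_n|) for i = 0,...,n-1
where a_n is the leading coefficient.

Coefficients: [2, 0, -2, 5]
Leading coefficient a_n = 2
Ratios |a_i/a_n|: 0, 1, 5/2
Maximum ratio: 5/2
Cauchy's bound: |r| <= 1 + 5/2 = 7/2

Upper bound = 7/2


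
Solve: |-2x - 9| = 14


An absolute value equation |expr| = 14 gives two cases:
Case 1: -2x - 9 = 14
  -2x = 23, so x = -23/2
Case 2: -2x - 9 = -14
  -2x = -5, so x = 5/2

x = -23/2, x = 5/2


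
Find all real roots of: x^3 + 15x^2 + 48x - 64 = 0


Let p(x) = x^3 + 15x^2 + 48x - 64. By the rational root theorem (leading coefficient 1), any rational root is an integer divisor of 64: try ±1, ±2, ... in turn.
Test x = 1: value = 0 ✓, so (x - 1) is a factor.
Synthetic division by (x - 1): bring down 1; 1(1) + 15 = 16; 16(1) + 48 = 64; 64(1) - 64 = 0 → quotient x^2 + 16x + 64, remainder 0.
Solve the quadratic x^2 + 16x + 64 = 0: discriminant = 16^2 - 4(1)(64) = 256 - 256 = 0.
Discriminant = 0, so a double root: x = -16/2 = -8.

x = -8 (multiplicity 2), x = 1


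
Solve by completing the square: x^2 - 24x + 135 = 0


Start: x^2 - 24x + 135 = 0
Move constant: x^2 - 24x = -135
Half of -24 is -12, squared is 144
Add 144 to both sides: x^2 - 24x + 144 = 9
(x - 12)^2 = 9
x - 12 = ±3
x = 12 + 3 = 15 or x = 12 - 3 = 9

x = 9, x = 15


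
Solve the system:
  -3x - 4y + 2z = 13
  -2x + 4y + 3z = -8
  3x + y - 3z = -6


Using Cramer's rule. Expand each determinant along the first row.
D  = (-3)*[4*(-3) - 3*1] - (-4)*[(-2)*(-3) - 3*3] + 2*[(-2)*1 - 4*3]
  = (-3)*(-15) - (-4)*(-3) + 2*(-14) = 5
Dx = 13*[4*(-3) - 3*1] - (-4)*[(-8)*(-3) - 3*(-6)] + 2*[(-8)*1 - 4*(-6)]
  = 13*(-15) - (-4)*(42) + 2*(16) = 5
Dy = (-3)*[(-8)*(-3) - 3*(-6)] - 13*[(-2)*(-3) - 3*3] + 2*[(-2)*(-6) - (-8)*3]
  = (-3)*(42) - 13*(-3) + 2*(36) = -15
Dz = (-3)*[4*(-6) - (-8)*1] - (-4)*[(-2)*(-6) - (-8)*3] + 13*[(-2)*1 - 4*3]
  = (-3)*(-16) - (-4)*(36) + 13*(-14) = 10
x = Dx/D = 5/5 = 1, y = Dy/D = -15/5 = -3, z = Dz/D = 10/5 = 2
Check eq1: (-3)(1) + (-4)(-3) + (2)(2) = 13 = 13 ✓
Check eq2: (-2)(1) + (4)(-3) + (3)(2) = -8 = -8 ✓
Check eq3: (3)(1) + (1)(-3) + (-3)(2) = -6 = -6 ✓

x = 1, y = -3, z = 2


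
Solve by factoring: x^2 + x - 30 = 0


We need two numbers that multiply to -30 and add to 1.
Those numbers are 6 and -5 (since 6 * (-5) = -30 and 6 + (-5) = 1).
So x^2 + x - 30 = (x + 6)(x - 5) = 0
Setting each factor to zero: x = -6 or x = 5

x = -6, x = 5


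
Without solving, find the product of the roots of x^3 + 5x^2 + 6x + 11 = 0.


By Vieta's formulas for x^3 + bx^2 + cx + d = 0:
  r1 + r2 + r3 = -b/a = -5
  r1*r2 + r1*r3 + r2*r3 = c/a = 6
  r1*r2*r3 = -d/a = -11


Product = -11


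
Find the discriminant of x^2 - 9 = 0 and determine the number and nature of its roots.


For ax^2 + bx + c = 0, discriminant D = b^2 - 4ac
Here a = 1, b = 0, c = -9
D = (0)^2 - 4(1)(-9) = 0 + 36 = 36

D = 36 > 0 and is a perfect square (sqrt = 6)
The equation has 2 distinct real rational roots.

Discriminant = 36, 2 distinct real rational roots


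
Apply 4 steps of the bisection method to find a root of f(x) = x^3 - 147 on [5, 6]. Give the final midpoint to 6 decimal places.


f(x) = x^3 - 147
f(5) = -22 < 0
f(6) = 69 > 0

Step 1: midpoint = (5.000000 + 6.000000)/2 = 5.500000
  f(5.500000) = 19.375000
  f(mid) > 0, so root is in [5.000000, 5.500000]

Step 2: midpoint = (5.000000 + 5.500000)/2 = 5.250000
  f(5.250000) = -2.296875
  f(mid) < 0, so root is in [5.250000, 5.500000]

Step 3: midpoint = (5.250000 + 5.500000)/2 = 5.375000
  f(5.375000) = 8.287109
  f(mid) > 0, so root is in [5.250000, 5.375000]

Step 4: midpoint = (5.250000 + 5.375000)/2 = 5.312500
  f(5.312500) = 2.932861
  f(mid) > 0, so root is in [5.250000, 5.312500]

midpoint = 5.312500


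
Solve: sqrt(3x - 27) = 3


Square both sides: 3x - 27 = 3^2 = 9
3x = 9 + 27 = 36
x = 12
Check: sqrt(3*12 - 27) = sqrt(9) = 3 ✓

x = 12


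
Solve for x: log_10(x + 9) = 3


Convert to exponential form: x + 9 = 10^3 = 1000
x = 1000 - 9 = 991
Check: log_10(991 + 9) = log_10(1000) = log_10(1000) = 3 ✓

x = 991


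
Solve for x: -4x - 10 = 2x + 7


Starting with: -4x - 10 = 2x + 7
Move all x terms to left: (-4 - 2)x = 7 + 10
Simplify: -6x = 17
Divide both sides by -6: x = -17/6

x = -17/6


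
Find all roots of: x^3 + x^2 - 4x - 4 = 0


Let p(x) = x^3 + x^2 - 4x - 4. By the rational root theorem (leading coefficient 1), any rational root is an integer divisor of 4: try ±1, ±2, ... in turn.
Test x = 1: value = -6 ≠ 0.
Test x = -1: value = 0 ✓, so (x + 1) is a factor.
Synthetic division by (x + 1): bring down 1; 1(-1) + 1 = 0; 0(-1) - 4 = -4; (-4)(-1) - 4 = 0 → quotient x^2 - 4, remainder 0.
Solve the quadratic x^2 - 4 = 0: discriminant = 0^2 - 4(1)(-4) = 0 + 16 = 16.
sqrt(16) = 4, so x = (0 ± 4)/2: x = 2 or x = -2.
Collecting all roots found:

x = -2, x = -1, x = 2


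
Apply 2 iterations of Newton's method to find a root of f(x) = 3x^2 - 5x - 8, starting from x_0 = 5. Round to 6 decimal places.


Newton's method: x_(n+1) = x_n - f(x_n)/f'(x_n)
f(x) = 3x^2 - 5x - 8
f'(x) = 6x - 5

Iteration 1:
  f(5.000000) = 42.000000
  f'(5.000000) = 25.000000
  x_1 = 5.000000 - (42.000000)/(25.000000) = 3.320000

Iteration 2:
  f(3.320000) = 8.467200
  f'(3.320000) = 14.920000
  x_2 = 3.320000 - (8.467200)/(14.920000) = 2.752493

x_2 = 2.752493


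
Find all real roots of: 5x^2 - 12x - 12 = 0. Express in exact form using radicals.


Using the quadratic formula: x = (-b ± sqrt(b^2 - 4ac)) / (2a)
Here a = 5, b = -12, c = -12
Discriminant = b^2 - 4ac = (-12)^2 - 4(5)(-12) = 144 + 240 = 384
Since discriminant = 384 > 0, there are two real roots.
x = (12 ± 8*sqrt(6)) / 10
Simplifying: x = (6 ± 4*sqrt(6)) / 5
Numerically: x ≈ 3.1596 or x ≈ -0.7596

x = (6 + 4*sqrt(6)) / 5 or x = (6 - 4*sqrt(6)) / 5


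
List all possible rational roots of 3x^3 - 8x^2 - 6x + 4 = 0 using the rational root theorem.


Rational root theorem: possible roots are ±p/q where:
  p divides the constant term (4): p ∈ {1, 2, 4}
  q divides the leading coefficient (3): q ∈ {1, 3}

All possible rational roots: -4, -2, -4/3, -1, -2/3, -1/3, 1/3, 2/3, 1, 4/3, 2, 4

-4, -2, -4/3, -1, -2/3, -1/3, 1/3, 2/3, 1, 4/3, 2, 4


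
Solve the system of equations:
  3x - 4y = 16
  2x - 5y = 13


Using Cramer's rule:
Determinant D = (3)(-5) - (2)(-4) = -15 + 8 = -7
Dx = (16)(-5) - (13)(-4) = -80 + 52 = -28
Dy = (3)(13) - (2)(16) = 39 - 32 = 7
x = Dx/D = -28/-7 = 4
y = Dy/D = 7/-7 = -1

x = 4, y = -1


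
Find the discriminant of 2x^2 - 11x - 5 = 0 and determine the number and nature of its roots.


For ax^2 + bx + c = 0, discriminant D = b^2 - 4ac
Here a = 2, b = -11, c = -5
D = (-11)^2 - 4(2)(-5) = 121 + 40 = 161

D = 161 > 0 but not a perfect square
The equation has 2 distinct real irrational roots.

Discriminant = 161, 2 distinct real irrational roots


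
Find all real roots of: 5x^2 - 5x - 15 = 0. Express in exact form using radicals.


Using the quadratic formula: x = (-b ± sqrt(b^2 - 4ac)) / (2a)
Here a = 5, b = -5, c = -15
Discriminant = b^2 - 4ac = (-5)^2 - 4(5)(-15) = 25 + 300 = 325
Since discriminant = 325 > 0, there are two real roots.
x = (5 ± 5*sqrt(13)) / 10
Simplifying: x = (1 ± sqrt(13)) / 2
Numerically: x ≈ 2.3028 or x ≈ -1.3028

x = (1 + sqrt(13)) / 2 or x = (1 - sqrt(13)) / 2


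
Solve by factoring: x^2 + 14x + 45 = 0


We need two numbers that multiply to 45 and add to 14.
Those numbers are 9 and 5 (since 9 * 5 = 45 and 9 + 5 = 14).
So x^2 + 14x + 45 = (x + 9)(x + 5) = 0
Setting each factor to zero: x = -9 or x = -5

x = -9, x = -5
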